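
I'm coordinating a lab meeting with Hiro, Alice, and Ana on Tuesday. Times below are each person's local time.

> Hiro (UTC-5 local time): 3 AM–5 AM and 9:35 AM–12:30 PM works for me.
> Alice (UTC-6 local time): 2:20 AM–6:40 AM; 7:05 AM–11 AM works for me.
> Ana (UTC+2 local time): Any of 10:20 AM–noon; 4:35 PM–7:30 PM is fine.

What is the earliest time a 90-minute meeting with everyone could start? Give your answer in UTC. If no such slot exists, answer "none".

Hiro in UTC: 08:00-10:00, 14:35-17:30 (add 5h to convert from UTC-5).
Alice in UTC: 08:20-12:40, 13:05-17:00 (add 6h to convert from UTC-6).
Ana in UTC: 08:20-10:00, 14:35-17:30 (subtract 2h to convert from UTC+2).
Hiro ∩ Alice: 08:20-10:00, 14:35-17:00.
Hiro ∩ Alice ∩ Ana: 08:20-10:00, 14:35-17:00.
The first common window of at least 90 minutes is 08:20-10:00, so the earliest start is 08:20.

08:20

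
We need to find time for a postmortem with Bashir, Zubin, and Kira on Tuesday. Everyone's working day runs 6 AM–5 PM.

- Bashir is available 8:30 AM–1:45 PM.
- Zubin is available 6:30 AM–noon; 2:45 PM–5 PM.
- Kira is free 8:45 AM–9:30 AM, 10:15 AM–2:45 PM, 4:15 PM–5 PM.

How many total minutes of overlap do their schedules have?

150

Bashir ∩ Zubin: 08:30-12:00.
Bashir ∩ Zubin ∩ Kira: 08:45-09:30, 10:15-12:00.
Summing the common windows: 45 + 105 = 150 minutes.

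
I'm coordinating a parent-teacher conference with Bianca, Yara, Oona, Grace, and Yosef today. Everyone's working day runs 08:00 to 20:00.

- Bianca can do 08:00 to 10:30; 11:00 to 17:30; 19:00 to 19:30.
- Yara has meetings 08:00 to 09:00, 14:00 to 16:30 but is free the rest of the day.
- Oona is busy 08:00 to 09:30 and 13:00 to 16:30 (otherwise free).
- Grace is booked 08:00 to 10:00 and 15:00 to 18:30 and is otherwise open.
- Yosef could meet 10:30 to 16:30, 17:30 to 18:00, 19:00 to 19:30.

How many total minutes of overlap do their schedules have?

Bianca free: 08:00-10:30, 11:00-17:30, 19:00-19:30.
Yara free: 09:00-14:00, 16:30-20:00 (invert busy blocks within the working day).
Oona free: 09:30-13:00, 16:30-20:00 (invert busy blocks within the working day).
Grace free: 10:00-15:00, 18:30-20:00 (invert busy blocks within the working day).
Yosef free: 10:30-16:30, 17:30-18:00, 19:00-19:30.
Bianca ∩ Yara: 09:00-10:30, 11:00-14:00, 16:30-17:30, 19:00-19:30.
Bianca ∩ Yara ∩ Oona: 09:30-10:30, 11:00-13:00, 16:30-17:30, 19:00-19:30.
Bianca ∩ Yara ∩ Oona ∩ Grace: 10:00-10:30, 11:00-13:00, 19:00-19:30.
Bianca ∩ Yara ∩ Oona ∩ Grace ∩ Yosef: 11:00-13:00, 19:00-19:30.
Summing the common windows: 120 + 30 = 150 minutes.

150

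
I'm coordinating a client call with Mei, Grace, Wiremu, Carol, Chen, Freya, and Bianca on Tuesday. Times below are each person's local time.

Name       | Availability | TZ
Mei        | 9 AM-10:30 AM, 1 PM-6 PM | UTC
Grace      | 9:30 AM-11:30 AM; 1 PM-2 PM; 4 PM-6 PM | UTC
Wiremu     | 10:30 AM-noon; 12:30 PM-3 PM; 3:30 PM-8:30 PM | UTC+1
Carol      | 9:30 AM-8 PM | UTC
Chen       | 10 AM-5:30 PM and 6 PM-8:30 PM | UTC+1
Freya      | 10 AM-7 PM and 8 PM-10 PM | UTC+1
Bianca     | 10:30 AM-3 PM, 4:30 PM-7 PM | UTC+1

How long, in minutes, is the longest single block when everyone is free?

Mei in UTC: 09:00-10:30, 13:00-18:00.
Grace in UTC: 09:30-11:30, 13:00-14:00, 16:00-18:00.
Wiremu in UTC: 09:30-11:00, 11:30-14:00, 14:30-19:30 (subtract 1h to convert from UTC+1).
Carol in UTC: 09:30-20:00.
Chen in UTC: 09:00-16:30, 17:00-19:30 (subtract 1h to convert from UTC+1).
Freya in UTC: 09:00-18:00, 19:00-21:00 (subtract 1h to convert from UTC+1).
Bianca in UTC: 09:30-14:00, 15:30-18:00 (subtract 1h to convert from UTC+1).
Mei ∩ Grace: 09:30-10:30, 13:00-14:00, 16:00-18:00.
Mei ∩ Grace ∩ Wiremu: 09:30-10:30, 13:00-14:00, 16:00-18:00.
Mei ∩ Grace ∩ Wiremu ∩ Carol: 09:30-10:30, 13:00-14:00, 16:00-18:00.
Mei ∩ Grace ∩ Wiremu ∩ Carol ∩ Chen: 09:30-10:30, 13:00-14:00, 16:00-16:30, 17:00-18:00.
Mei ∩ Grace ∩ Wiremu ∩ Carol ∩ Chen ∩ Freya: 09:30-10:30, 13:00-14:00, 16:00-16:30, 17:00-18:00.
Mei ∩ Grace ∩ Wiremu ∩ Carol ∩ Chen ∩ Freya ∩ Bianca: 09:30-10:30, 13:00-14:00, 16:00-16:30, 17:00-18:00.
So the common availability across everyone is 09:30-10:30, 13:00-14:00, 16:00-16:30, 17:00-18:00.
The longest is 09:30-10:30 at 60 minutes.

60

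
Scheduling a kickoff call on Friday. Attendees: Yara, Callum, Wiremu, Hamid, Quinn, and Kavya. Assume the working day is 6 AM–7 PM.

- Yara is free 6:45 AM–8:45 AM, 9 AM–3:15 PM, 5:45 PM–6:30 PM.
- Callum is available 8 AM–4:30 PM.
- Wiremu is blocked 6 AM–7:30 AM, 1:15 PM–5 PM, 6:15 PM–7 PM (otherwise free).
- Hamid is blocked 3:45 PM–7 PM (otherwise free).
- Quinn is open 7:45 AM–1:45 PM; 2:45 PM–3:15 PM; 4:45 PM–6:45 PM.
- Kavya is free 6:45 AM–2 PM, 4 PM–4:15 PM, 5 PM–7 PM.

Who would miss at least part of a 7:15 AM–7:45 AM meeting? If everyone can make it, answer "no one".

Yara free: 06:45-08:45, 09:00-15:15, 17:45-18:30.
Callum free: 08:00-16:30.
Wiremu free: 07:30-13:15, 17:00-18:15 (invert busy blocks within the working day).
Hamid free: 06:00-15:45 (invert busy blocks within the working day).
Quinn free: 07:45-13:45, 14:45-15:15, 16:45-18:45.
Kavya free: 06:45-14:00, 16:00-16:15, 17:00-19:00.
Yara: free for 07:15-07:45. Callum: not fully free for 07:15-07:45. Wiremu: not fully free for 07:15-07:45. Hamid: free for 07:15-07:45. Quinn: not fully free for 07:15-07:45. Kavya: free for 07:15-07:45.

Callum, Quinn, Wiremu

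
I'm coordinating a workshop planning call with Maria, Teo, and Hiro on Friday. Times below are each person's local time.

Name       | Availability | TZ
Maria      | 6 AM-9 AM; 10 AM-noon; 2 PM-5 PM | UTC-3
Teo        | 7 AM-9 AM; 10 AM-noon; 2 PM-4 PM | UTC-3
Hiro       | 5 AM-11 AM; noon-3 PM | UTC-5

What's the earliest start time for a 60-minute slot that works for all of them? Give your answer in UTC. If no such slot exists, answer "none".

Maria in UTC: 09:00-12:00, 13:00-15:00, 17:00-20:00 (add 3h to convert from UTC-3).
Teo in UTC: 10:00-12:00, 13:00-15:00, 17:00-19:00 (add 3h to convert from UTC-3).
Hiro in UTC: 10:00-16:00, 17:00-20:00 (add 5h to convert from UTC-5).
Maria ∩ Teo: 10:00-12:00, 13:00-15:00, 17:00-19:00.
Maria ∩ Teo ∩ Hiro: 10:00-12:00, 13:00-15:00, 17:00-19:00.
Those are the intersection windows.
The first common window of at least 60 minutes is 10:00-12:00, so the earliest start is 10:00.

10:00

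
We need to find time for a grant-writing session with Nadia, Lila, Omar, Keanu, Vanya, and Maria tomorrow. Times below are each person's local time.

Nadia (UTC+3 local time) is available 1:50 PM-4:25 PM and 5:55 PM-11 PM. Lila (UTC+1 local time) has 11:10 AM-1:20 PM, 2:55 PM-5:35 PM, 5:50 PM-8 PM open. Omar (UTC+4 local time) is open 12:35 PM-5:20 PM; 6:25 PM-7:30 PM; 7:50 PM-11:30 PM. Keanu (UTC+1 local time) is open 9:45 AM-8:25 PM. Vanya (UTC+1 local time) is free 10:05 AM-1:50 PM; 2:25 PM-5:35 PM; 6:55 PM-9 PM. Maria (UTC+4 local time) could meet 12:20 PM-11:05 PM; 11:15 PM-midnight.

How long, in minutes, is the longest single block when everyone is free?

Nadia in UTC: 10:50-13:25, 14:55-20:00 (subtract 3h to convert from UTC+3).
Lila in UTC: 10:10-12:20, 13:55-16:35, 16:50-19:00 (subtract 1h to convert from UTC+1).
Omar in UTC: 08:35-13:20, 14:25-15:30, 15:50-19:30 (subtract 4h to convert from UTC+4).
Keanu in UTC: 08:45-19:25 (subtract 1h to convert from UTC+1).
Vanya in UTC: 09:05-12:50, 13:25-16:35, 17:55-20:00 (subtract 1h to convert from UTC+1).
Maria in UTC: 08:20-19:05, 19:15-20:00 (subtract 4h to convert from UTC+4).
Nadia ∩ Lila: 10:50-12:20, 14:55-16:35, 16:50-19:00.
Nadia ∩ Lila ∩ Omar: 10:50-12:20, 14:55-15:30, 15:50-16:35, 16:50-19:00.
Nadia ∩ Lila ∩ Omar ∩ Keanu: 10:50-12:20, 14:55-15:30, 15:50-16:35, 16:50-19:00.
Nadia ∩ Lila ∩ Omar ∩ Keanu ∩ Vanya: 10:50-12:20, 14:55-15:30, 15:50-16:35, 17:55-19:00.
Nadia ∩ Lila ∩ Omar ∩ Keanu ∩ Vanya ∩ Maria: 10:50-12:20, 14:55-15:30, 15:50-16:35, 17:55-19:00.
Those are the intersection windows.
The longest is 10:50-12:20 at 90 minutes.

90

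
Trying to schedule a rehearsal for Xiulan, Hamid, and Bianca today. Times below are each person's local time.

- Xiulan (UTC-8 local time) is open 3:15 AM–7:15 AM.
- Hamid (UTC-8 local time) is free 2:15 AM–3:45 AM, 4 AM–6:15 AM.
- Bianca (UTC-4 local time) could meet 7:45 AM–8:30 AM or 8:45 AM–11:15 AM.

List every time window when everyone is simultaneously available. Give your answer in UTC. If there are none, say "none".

Xiulan in UTC: 11:15-15:15 (add 8h to convert from UTC-8).
Hamid in UTC: 10:15-11:45, 12:00-14:15 (add 8h to convert from UTC-8).
Bianca in UTC: 11:45-12:30, 12:45-15:15 (add 4h to convert from UTC-4).
Xiulan ∩ Hamid: 11:15-11:45, 12:00-14:15.
Xiulan ∩ Hamid ∩ Bianca: 12:00-12:30, 12:45-14:15.

12:00-12:30, 12:45-14:15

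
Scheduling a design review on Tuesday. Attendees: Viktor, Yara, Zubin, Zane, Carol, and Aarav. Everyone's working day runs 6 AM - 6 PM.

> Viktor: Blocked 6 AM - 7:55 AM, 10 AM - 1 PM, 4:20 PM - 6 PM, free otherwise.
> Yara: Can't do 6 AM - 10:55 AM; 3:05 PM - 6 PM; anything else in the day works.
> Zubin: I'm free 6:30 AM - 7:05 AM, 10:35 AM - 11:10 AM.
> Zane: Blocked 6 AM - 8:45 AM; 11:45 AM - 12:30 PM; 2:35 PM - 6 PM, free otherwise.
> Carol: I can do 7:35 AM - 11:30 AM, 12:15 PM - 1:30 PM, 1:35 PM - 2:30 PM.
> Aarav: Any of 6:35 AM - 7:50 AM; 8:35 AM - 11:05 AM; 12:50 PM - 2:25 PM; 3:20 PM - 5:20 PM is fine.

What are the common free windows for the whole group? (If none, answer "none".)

Viktor free: 07:55-10:00, 13:00-16:20 (invert busy blocks within the working day).
Yara free: 10:55-15:05 (invert busy blocks within the working day).
Zubin free: 06:30-07:05, 10:35-11:10.
Zane free: 08:45-11:45, 12:30-14:35 (invert busy blocks within the working day).
Carol free: 07:35-11:30, 12:15-13:30, 13:35-14:30.
Aarav free: 06:35-07:50, 08:35-11:05, 12:50-14:25, 15:20-17:20.
Viktor ∩ Yara: 13:00-15:05.
Viktor ∩ Yara ∩ Zubin: ∅.
Viktor ∩ Yara ∩ Zubin ∩ Zane: ∅.
Viktor ∩ Yara ∩ Zubin ∩ Zane ∩ Carol: ∅.
Viktor ∩ Yara ∩ Zubin ∩ Zane ∩ Carol ∩ Aarav: ∅.
There is no time when everyone is free.

none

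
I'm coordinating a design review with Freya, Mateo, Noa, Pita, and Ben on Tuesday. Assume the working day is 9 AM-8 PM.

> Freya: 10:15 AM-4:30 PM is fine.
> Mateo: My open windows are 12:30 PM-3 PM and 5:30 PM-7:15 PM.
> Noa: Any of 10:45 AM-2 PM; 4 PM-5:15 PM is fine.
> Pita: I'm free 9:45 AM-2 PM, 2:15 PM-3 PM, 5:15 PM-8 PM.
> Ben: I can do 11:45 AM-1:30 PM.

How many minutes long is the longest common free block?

60

Freya ∩ Mateo: 12:30-15:00.
Freya ∩ Mateo ∩ Noa: 12:30-14:00.
Freya ∩ Mateo ∩ Noa ∩ Pita: 12:30-14:00.
Freya ∩ Mateo ∩ Noa ∩ Pita ∩ Ben: 12:30-13:30.
The longest is 12:30-13:30 at 60 minutes.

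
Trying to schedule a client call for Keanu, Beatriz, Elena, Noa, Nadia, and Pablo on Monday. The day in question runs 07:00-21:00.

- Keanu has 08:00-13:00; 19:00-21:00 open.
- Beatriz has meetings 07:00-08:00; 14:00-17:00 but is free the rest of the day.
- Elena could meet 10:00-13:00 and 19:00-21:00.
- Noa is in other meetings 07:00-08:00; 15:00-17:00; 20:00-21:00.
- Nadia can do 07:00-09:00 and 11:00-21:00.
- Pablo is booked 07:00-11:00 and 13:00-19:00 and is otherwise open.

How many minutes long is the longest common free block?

120

Keanu free: 08:00-13:00, 19:00-21:00.
Beatriz free: 08:00-14:00, 17:00-21:00 (invert busy blocks within the working day).
Elena free: 10:00-13:00, 19:00-21:00.
Noa free: 08:00-15:00, 17:00-20:00 (invert busy blocks within the working day).
Nadia free: 07:00-09:00, 11:00-21:00.
Pablo free: 11:00-13:00, 19:00-21:00 (invert busy blocks within the working day).
Keanu ∩ Beatriz: 08:00-13:00, 19:00-21:00.
Keanu ∩ Beatriz ∩ Elena: 10:00-13:00, 19:00-21:00.
Keanu ∩ Beatriz ∩ Elena ∩ Noa: 10:00-13:00, 19:00-20:00.
Keanu ∩ Beatriz ∩ Elena ∩ Noa ∩ Nadia: 11:00-13:00, 19:00-20:00.
Keanu ∩ Beatriz ∩ Elena ∩ Noa ∩ Nadia ∩ Pablo: 11:00-13:00, 19:00-20:00.
The longest is 11:00-13:00 at 120 minutes.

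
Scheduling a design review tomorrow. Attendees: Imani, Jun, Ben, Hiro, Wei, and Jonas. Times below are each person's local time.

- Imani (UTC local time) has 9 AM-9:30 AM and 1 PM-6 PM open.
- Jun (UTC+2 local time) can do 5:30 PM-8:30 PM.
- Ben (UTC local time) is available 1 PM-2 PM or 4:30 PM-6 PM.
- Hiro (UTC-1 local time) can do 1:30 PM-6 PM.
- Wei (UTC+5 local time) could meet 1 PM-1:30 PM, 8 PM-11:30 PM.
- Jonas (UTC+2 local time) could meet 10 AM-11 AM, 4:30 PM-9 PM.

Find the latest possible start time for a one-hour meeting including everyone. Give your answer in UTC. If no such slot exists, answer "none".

Imani in UTC: 09:00-09:30, 13:00-18:00.
Jun in UTC: 15:30-18:30 (subtract 2h to convert from UTC+2).
Ben in UTC: 13:00-14:00, 16:30-18:00.
Hiro in UTC: 14:30-19:00 (add 1h to convert from UTC-1).
Wei in UTC: 08:00-08:30, 15:00-18:30 (subtract 5h to convert from UTC+5).
Jonas in UTC: 08:00-09:00, 14:30-19:00 (subtract 2h to convert from UTC+2).
Imani ∩ Jun: 15:30-18:00.
Imani ∩ Jun ∩ Ben: 16:30-18:00.
Imani ∩ Jun ∩ Ben ∩ Hiro: 16:30-18:00.
Imani ∩ Jun ∩ Ben ∩ Hiro ∩ Wei: 16:30-18:00.
Imani ∩ Jun ∩ Ben ∩ Hiro ∩ Wei ∩ Jonas: 16:30-18:00.
So the common availability across everyone is 16:30-18:00.
The last common window of at least 60 minutes is 16:30-18:00; a 60-minute meeting can start as late as 17:00 and still end by 18:00.

17:00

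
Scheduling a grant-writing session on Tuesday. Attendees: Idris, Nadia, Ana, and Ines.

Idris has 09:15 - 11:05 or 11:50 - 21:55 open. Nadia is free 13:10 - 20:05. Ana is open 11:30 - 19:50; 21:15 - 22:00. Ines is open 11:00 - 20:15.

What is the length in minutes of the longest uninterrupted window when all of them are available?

400

Idris ∩ Nadia: 13:10-20:05.
Idris ∩ Nadia ∩ Ana: 13:10-19:50.
Idris ∩ Nadia ∩ Ana ∩ Ines: 13:10-19:50.
The longest is 13:10-19:50 at 400 minutes.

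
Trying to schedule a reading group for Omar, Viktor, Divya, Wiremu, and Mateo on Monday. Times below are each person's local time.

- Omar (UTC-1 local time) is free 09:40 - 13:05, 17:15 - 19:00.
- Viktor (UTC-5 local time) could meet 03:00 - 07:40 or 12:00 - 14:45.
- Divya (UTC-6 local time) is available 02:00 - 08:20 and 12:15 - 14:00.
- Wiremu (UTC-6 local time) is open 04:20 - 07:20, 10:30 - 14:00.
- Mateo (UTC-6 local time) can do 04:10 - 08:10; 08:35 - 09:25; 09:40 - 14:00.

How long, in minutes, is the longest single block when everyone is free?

Omar in UTC: 10:40-14:05, 18:15-20:00 (add 1h to convert from UTC-1).
Viktor in UTC: 08:00-12:40, 17:00-19:45 (add 5h to convert from UTC-5).
Divya in UTC: 08:00-14:20, 18:15-20:00 (add 6h to convert from UTC-6).
Wiremu in UTC: 10:20-13:20, 16:30-20:00 (add 6h to convert from UTC-6).
Mateo in UTC: 10:10-14:10, 14:35-15:25, 15:40-20:00 (add 6h to convert from UTC-6).
Omar ∩ Viktor: 10:40-12:40, 18:15-19:45.
Omar ∩ Viktor ∩ Divya: 10:40-12:40, 18:15-19:45.
Omar ∩ Viktor ∩ Divya ∩ Wiremu: 10:40-12:40, 18:15-19:45.
Omar ∩ Viktor ∩ Divya ∩ Wiremu ∩ Mateo: 10:40-12:40, 18:15-19:45.
Those are the intersection windows.
The longest is 10:40-12:40 at 120 minutes.

120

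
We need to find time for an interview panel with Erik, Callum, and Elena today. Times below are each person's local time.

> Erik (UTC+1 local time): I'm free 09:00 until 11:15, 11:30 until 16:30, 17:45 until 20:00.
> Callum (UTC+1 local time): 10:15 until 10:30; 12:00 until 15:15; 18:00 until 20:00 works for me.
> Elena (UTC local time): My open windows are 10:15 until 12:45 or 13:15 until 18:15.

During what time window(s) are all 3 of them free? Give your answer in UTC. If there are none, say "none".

Erik in UTC: 08:00-10:15, 10:30-15:30, 16:45-19:00 (subtract 1h to convert from UTC+1).
Callum in UTC: 09:15-09:30, 11:00-14:15, 17:00-19:00 (subtract 1h to convert from UTC+1).
Elena in UTC: 10:15-12:45, 13:15-18:15.
Erik ∩ Callum: 09:15-09:30, 11:00-14:15, 17:00-19:00.
Erik ∩ Callum ∩ Elena: 11:00-12:45, 13:15-14:15, 17:00-18:15.

11:00-12:45, 13:15-14:15, 17:00-18:15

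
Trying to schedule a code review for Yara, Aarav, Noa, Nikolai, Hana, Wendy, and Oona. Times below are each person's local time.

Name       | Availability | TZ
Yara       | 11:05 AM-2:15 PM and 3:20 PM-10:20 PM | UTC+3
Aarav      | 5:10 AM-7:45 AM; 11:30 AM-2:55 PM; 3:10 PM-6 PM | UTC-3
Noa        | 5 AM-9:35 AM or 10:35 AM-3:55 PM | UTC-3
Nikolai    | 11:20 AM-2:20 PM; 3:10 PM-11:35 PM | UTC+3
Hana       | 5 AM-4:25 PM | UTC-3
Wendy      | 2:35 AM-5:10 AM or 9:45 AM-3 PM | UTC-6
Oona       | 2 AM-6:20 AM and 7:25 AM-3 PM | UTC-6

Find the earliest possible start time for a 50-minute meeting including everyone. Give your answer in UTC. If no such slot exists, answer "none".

08:35

Yara in UTC: 08:05-11:15, 12:20-19:20 (subtract 3h to convert from UTC+3).
Aarav in UTC: 08:10-10:45, 14:30-17:55, 18:10-21:00 (add 3h to convert from UTC-3).
Noa in UTC: 08:00-12:35, 13:35-18:55 (add 3h to convert from UTC-3).
Nikolai in UTC: 08:20-11:20, 12:10-20:35 (subtract 3h to convert from UTC+3).
Hana in UTC: 08:00-19:25 (add 3h to convert from UTC-3).
Wendy in UTC: 08:35-11:10, 15:45-21:00 (add 6h to convert from UTC-6).
Oona in UTC: 08:00-12:20, 13:25-21:00 (add 6h to convert from UTC-6).
Yara ∩ Aarav: 08:10-10:45, 14:30-17:55, 18:10-19:20.
Yara ∩ Aarav ∩ Noa: 08:10-10:45, 14:30-17:55, 18:10-18:55.
Yara ∩ Aarav ∩ Noa ∩ Nikolai: 08:20-10:45, 14:30-17:55, 18:10-18:55.
Yara ∩ Aarav ∩ Noa ∩ Nikolai ∩ Hana: 08:20-10:45, 14:30-17:55, 18:10-18:55.
Yara ∩ Aarav ∩ Noa ∩ Nikolai ∩ Hana ∩ Wendy: 08:35-10:45, 15:45-17:55, 18:10-18:55.
Yara ∩ Aarav ∩ Noa ∩ Nikolai ∩ Hana ∩ Wendy ∩ Oona: 08:35-10:45, 15:45-17:55, 18:10-18:55.
The first common window of at least 50 minutes is 08:35-10:45, so the earliest start is 08:35.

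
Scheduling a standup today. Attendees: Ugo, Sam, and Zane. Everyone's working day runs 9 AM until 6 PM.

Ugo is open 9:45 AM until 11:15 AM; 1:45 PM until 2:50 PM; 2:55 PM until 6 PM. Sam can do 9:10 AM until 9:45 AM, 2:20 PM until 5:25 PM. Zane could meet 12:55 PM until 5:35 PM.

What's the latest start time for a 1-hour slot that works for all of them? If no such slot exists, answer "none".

Ugo ∩ Sam: 14:20-14:50, 14:55-17:25.
Ugo ∩ Sam ∩ Zane: 14:20-14:50, 14:55-17:25.
The last common window of at least 60 minutes is 14:55-17:25; a 60-minute meeting can start as late as 16:25 and still end by 17:25.

16:25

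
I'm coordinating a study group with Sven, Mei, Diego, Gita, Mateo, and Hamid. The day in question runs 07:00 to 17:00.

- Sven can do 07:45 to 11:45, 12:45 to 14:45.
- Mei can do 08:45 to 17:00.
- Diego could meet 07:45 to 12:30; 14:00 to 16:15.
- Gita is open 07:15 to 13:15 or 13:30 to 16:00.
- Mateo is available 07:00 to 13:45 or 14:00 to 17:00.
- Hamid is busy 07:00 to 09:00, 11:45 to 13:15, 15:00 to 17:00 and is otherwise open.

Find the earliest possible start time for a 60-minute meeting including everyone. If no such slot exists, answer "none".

Sven free: 07:45-11:45, 12:45-14:45.
Mei free: 08:45-17:00.
Diego free: 07:45-12:30, 14:00-16:15.
Gita free: 07:15-13:15, 13:30-16:00.
Mateo free: 07:00-13:45, 14:00-17:00.
Hamid free: 09:00-11:45, 13:15-15:00 (invert busy blocks within the working day).
Sven ∩ Mei: 08:45-11:45, 12:45-14:45.
Sven ∩ Mei ∩ Diego: 08:45-11:45, 14:00-14:45.
Sven ∩ Mei ∩ Diego ∩ Gita: 08:45-11:45, 14:00-14:45.
Sven ∩ Mei ∩ Diego ∩ Gita ∩ Mateo: 08:45-11:45, 14:00-14:45.
Sven ∩ Mei ∩ Diego ∩ Gita ∩ Mateo ∩ Hamid: 09:00-11:45, 14:00-14:45.
The first common window of at least 60 minutes is 09:00-11:45, so the earliest start is 09:00.

09:00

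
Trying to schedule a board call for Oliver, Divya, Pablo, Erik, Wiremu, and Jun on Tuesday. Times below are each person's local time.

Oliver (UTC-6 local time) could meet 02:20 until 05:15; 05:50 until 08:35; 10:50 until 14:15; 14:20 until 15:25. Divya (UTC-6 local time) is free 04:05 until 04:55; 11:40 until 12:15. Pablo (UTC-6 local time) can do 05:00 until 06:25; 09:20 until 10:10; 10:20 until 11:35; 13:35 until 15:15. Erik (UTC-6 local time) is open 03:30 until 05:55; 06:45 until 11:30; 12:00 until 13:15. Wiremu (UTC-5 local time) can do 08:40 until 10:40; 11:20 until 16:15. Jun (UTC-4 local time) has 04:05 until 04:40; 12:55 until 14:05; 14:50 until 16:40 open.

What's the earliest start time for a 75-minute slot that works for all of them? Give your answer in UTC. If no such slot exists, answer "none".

none

Oliver in UTC: 08:20-11:15, 11:50-14:35, 16:50-20:15, 20:20-21:25 (add 6h to convert from UTC-6).
Divya in UTC: 10:05-10:55, 17:40-18:15 (add 6h to convert from UTC-6).
Pablo in UTC: 11:00-12:25, 15:20-16:10, 16:20-17:35, 19:35-21:15 (add 6h to convert from UTC-6).
Erik in UTC: 09:30-11:55, 12:45-17:30, 18:00-19:15 (add 6h to convert from UTC-6).
Wiremu in UTC: 13:40-15:40, 16:20-21:15 (add 5h to convert from UTC-5).
Jun in UTC: 08:05-08:40, 16:55-18:05, 18:50-20:40 (add 4h to convert from UTC-4).
Oliver ∩ Divya: 10:05-10:55, 17:40-18:15.
Oliver ∩ Divya ∩ Pablo: ∅.
Oliver ∩ Divya ∩ Pablo ∩ Erik: ∅.
Oliver ∩ Divya ∩ Pablo ∩ Erik ∩ Wiremu: ∅.
Oliver ∩ Divya ∩ Pablo ∩ Erik ∩ Wiremu ∩ Jun: ∅.
There is no time when everyone is free.
No common window is at least 75 minutes long.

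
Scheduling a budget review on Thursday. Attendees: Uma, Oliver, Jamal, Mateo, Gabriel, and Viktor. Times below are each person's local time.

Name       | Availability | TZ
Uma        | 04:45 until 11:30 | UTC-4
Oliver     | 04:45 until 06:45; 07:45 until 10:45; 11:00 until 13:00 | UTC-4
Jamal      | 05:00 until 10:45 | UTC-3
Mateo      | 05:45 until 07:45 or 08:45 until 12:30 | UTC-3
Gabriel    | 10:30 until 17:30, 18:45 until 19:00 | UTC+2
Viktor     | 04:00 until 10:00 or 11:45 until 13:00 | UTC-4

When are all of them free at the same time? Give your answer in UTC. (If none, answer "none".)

Uma in UTC: 08:45-15:30 (add 4h to convert from UTC-4).
Oliver in UTC: 08:45-10:45, 11:45-14:45, 15:00-17:00 (add 4h to convert from UTC-4).
Jamal in UTC: 08:00-13:45 (add 3h to convert from UTC-3).
Mateo in UTC: 08:45-10:45, 11:45-15:30 (add 3h to convert from UTC-3).
Gabriel in UTC: 08:30-15:30, 16:45-17:00 (subtract 2h to convert from UTC+2).
Viktor in UTC: 08:00-14:00, 15:45-17:00 (add 4h to convert from UTC-4).
Uma ∩ Oliver: 08:45-10:45, 11:45-14:45, 15:00-15:30.
Uma ∩ Oliver ∩ Jamal: 08:45-10:45, 11:45-13:45.
Uma ∩ Oliver ∩ Jamal ∩ Mateo: 08:45-10:45, 11:45-13:45.
Uma ∩ Oliver ∩ Jamal ∩ Mateo ∩ Gabriel: 08:45-10:45, 11:45-13:45.
Uma ∩ Oliver ∩ Jamal ∩ Mateo ∩ Gabriel ∩ Viktor: 08:45-10:45, 11:45-13:45.

08:45-10:45, 11:45-13:45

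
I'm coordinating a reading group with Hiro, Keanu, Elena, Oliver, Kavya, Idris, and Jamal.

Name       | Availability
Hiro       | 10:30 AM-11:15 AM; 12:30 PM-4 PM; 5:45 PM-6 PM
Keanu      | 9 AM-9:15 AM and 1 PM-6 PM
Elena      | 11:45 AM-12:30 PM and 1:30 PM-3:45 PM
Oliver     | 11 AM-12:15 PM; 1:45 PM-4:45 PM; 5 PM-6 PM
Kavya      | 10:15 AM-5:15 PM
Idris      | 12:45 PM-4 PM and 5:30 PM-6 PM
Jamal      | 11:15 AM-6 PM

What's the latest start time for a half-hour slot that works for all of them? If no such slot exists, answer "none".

15:15

Hiro ∩ Keanu: 13:00-16:00, 17:45-18:00.
Hiro ∩ Keanu ∩ Elena: 13:30-15:45.
Hiro ∩ Keanu ∩ Elena ∩ Oliver: 13:45-15:45.
Hiro ∩ Keanu ∩ Elena ∩ Oliver ∩ Kavya: 13:45-15:45.
Hiro ∩ Keanu ∩ Elena ∩ Oliver ∩ Kavya ∩ Idris: 13:45-15:45.
Hiro ∩ Keanu ∩ Elena ∩ Oliver ∩ Kavya ∩ Idris ∩ Jamal: 13:45-15:45.
The last common window of at least 30 minutes is 13:45-15:45; a 30-minute meeting can start as late as 15:15 and still end by 15:45.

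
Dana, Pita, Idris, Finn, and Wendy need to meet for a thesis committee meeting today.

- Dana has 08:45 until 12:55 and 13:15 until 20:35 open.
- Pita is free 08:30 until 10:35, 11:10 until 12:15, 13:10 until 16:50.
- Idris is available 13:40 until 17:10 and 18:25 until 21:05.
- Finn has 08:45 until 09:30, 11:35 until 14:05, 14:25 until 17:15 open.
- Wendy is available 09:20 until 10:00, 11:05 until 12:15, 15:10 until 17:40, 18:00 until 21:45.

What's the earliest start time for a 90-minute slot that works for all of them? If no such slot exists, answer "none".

Dana ∩ Pita: 08:45-10:35, 11:10-12:15, 13:15-16:50.
Dana ∩ Pita ∩ Idris: 13:40-16:50.
Dana ∩ Pita ∩ Idris ∩ Finn: 13:40-14:05, 14:25-16:50.
Dana ∩ Pita ∩ Idris ∩ Finn ∩ Wendy: 15:10-16:50.
The first common window of at least 90 minutes is 15:10-16:50, so the earliest start is 15:10.

15:10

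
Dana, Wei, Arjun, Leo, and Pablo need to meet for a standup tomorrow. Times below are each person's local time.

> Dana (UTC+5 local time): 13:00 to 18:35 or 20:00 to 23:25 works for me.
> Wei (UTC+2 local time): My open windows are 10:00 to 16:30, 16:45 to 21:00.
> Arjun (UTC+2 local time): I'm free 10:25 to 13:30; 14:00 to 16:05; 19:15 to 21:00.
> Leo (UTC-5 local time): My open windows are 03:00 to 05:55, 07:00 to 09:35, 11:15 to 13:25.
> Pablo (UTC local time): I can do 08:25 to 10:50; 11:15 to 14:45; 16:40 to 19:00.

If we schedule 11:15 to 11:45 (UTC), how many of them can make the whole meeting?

Dana in UTC: 08:00-13:35, 15:00-18:25 (subtract 5h to convert from UTC+5).
Wei in UTC: 08:00-14:30, 14:45-19:00 (subtract 2h to convert from UTC+2).
Arjun in UTC: 08:25-11:30, 12:00-14:05, 17:15-19:00 (subtract 2h to convert from UTC+2).
Leo in UTC: 08:00-10:55, 12:00-14:35, 16:15-18:25 (add 5h to convert from UTC-5).
Pablo in UTC: 08:25-10:50, 11:15-14:45, 16:40-19:00.
Dana, Wei, and Pablo can make the full 11:15-11:45 slot — that's 3.

3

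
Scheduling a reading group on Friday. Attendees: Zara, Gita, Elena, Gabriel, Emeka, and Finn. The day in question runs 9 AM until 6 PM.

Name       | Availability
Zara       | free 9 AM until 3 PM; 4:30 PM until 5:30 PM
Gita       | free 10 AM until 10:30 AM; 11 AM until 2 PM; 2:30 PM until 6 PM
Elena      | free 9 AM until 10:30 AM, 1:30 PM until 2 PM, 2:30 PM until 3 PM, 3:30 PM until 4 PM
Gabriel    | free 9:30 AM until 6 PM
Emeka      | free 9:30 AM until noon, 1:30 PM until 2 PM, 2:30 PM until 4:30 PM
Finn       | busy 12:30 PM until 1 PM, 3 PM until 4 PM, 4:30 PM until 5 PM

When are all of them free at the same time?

10:00-10:30, 13:30-14:00, 14:30-15:00

Zara free: 09:00-15:00, 16:30-17:30.
Gita free: 10:00-10:30, 11:00-14:00, 14:30-18:00.
Elena free: 09:00-10:30, 13:30-14:00, 14:30-15:00, 15:30-16:00.
Gabriel free: 09:30-18:00.
Emeka free: 09:30-12:00, 13:30-14:00, 14:30-16:30.
Finn free: 09:00-12:30, 13:00-15:00, 16:00-16:30, 17:00-18:00 (invert busy blocks within the working day).
Zara ∩ Gita: 10:00-10:30, 11:00-14:00, 14:30-15:00, 16:30-17:30.
Zara ∩ Gita ∩ Elena: 10:00-10:30, 13:30-14:00, 14:30-15:00.
Zara ∩ Gita ∩ Elena ∩ Gabriel: 10:00-10:30, 13:30-14:00, 14:30-15:00.
Zara ∩ Gita ∩ Elena ∩ Gabriel ∩ Emeka: 10:00-10:30, 13:30-14:00, 14:30-15:00.
Zara ∩ Gita ∩ Elena ∩ Gabriel ∩ Emeka ∩ Finn: 10:00-10:30, 13:30-14:00, 14:30-15:00.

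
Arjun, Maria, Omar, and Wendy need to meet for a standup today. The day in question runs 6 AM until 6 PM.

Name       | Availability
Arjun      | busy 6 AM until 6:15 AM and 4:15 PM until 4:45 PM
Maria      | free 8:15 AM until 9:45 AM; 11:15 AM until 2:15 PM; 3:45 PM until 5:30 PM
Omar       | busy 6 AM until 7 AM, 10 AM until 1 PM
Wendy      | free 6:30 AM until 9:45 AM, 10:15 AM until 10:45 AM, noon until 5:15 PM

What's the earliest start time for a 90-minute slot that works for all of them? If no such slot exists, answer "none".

Arjun free: 06:15-16:15, 16:45-18:00 (invert busy blocks within the working day).
Maria free: 08:15-09:45, 11:15-14:15, 15:45-17:30.
Omar free: 07:00-10:00, 13:00-18:00 (invert busy blocks within the working day).
Wendy free: 06:30-09:45, 10:15-10:45, 12:00-17:15.
Arjun ∩ Maria: 08:15-09:45, 11:15-14:15, 15:45-16:15, 16:45-17:30.
Arjun ∩ Maria ∩ Omar: 08:15-09:45, 13:00-14:15, 15:45-16:15, 16:45-17:30.
Arjun ∩ Maria ∩ Omar ∩ Wendy: 08:15-09:45, 13:00-14:15, 15:45-16:15, 16:45-17:15.
Those are the intersection windows.
The first common window of at least 90 minutes is 08:15-09:45, so the earliest start is 08:15.

08:15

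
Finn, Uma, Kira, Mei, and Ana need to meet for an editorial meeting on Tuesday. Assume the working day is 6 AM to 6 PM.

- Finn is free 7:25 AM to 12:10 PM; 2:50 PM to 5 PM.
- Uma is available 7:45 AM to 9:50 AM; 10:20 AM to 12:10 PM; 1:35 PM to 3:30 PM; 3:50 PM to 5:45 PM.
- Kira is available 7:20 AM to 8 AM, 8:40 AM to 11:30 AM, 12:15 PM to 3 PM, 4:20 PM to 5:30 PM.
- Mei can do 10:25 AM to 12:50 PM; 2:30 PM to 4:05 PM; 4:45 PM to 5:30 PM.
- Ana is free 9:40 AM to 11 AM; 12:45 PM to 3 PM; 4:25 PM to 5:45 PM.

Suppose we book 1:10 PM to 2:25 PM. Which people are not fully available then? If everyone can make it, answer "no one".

Finn, Mei, Uma

Finn: not fully free for 13:10-14:25. Uma: not fully free for 13:10-14:25. Kira: free for 13:10-14:25. Mei: not fully free for 13:10-14:25. Ana: free for 13:10-14:25.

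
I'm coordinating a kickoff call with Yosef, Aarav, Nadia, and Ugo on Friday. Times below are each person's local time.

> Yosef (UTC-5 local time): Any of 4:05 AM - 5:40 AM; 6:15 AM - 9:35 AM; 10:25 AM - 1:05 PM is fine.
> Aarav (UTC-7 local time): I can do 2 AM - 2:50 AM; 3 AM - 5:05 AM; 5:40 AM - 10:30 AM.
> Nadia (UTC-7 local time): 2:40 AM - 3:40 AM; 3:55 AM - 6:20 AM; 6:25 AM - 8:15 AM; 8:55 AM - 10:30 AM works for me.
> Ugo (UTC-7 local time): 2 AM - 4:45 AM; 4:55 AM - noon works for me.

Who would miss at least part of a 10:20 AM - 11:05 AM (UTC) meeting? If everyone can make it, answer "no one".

Yosef in UTC: 09:05-10:40, 11:15-14:35, 15:25-18:05 (add 5h to convert from UTC-5).
Aarav in UTC: 09:00-09:50, 10:00-12:05, 12:40-17:30 (add 7h to convert from UTC-7).
Nadia in UTC: 09:40-10:40, 10:55-13:20, 13:25-15:15, 15:55-17:30 (add 7h to convert from UTC-7).
Ugo in UTC: 09:00-11:45, 11:55-19:00 (add 7h to convert from UTC-7).
Yosef: not fully free for 10:20-11:05. Aarav: free for 10:20-11:05. Nadia: not fully free for 10:20-11:05. Ugo: free for 10:20-11:05.

Nadia, Yosef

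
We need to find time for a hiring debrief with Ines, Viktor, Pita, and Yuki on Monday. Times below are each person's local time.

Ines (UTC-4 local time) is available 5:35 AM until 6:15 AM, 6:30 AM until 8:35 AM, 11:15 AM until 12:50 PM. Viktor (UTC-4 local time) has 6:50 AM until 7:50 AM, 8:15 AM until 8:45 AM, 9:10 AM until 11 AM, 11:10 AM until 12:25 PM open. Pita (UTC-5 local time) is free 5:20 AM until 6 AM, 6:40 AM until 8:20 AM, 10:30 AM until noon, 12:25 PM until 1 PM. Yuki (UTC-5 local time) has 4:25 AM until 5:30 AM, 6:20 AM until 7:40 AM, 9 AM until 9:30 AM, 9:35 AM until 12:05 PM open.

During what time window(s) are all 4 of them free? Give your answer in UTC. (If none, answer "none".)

11:40-11:50, 12:15-12:35, 15:30-16:25

Ines in UTC: 09:35-10:15, 10:30-12:35, 15:15-16:50 (add 4h to convert from UTC-4).
Viktor in UTC: 10:50-11:50, 12:15-12:45, 13:10-15:00, 15:10-16:25 (add 4h to convert from UTC-4).
Pita in UTC: 10:20-11:00, 11:40-13:20, 15:30-17:00, 17:25-18:00 (add 5h to convert from UTC-5).
Yuki in UTC: 09:25-10:30, 11:20-12:40, 14:00-14:30, 14:35-17:05 (add 5h to convert from UTC-5).
Ines ∩ Viktor: 10:50-11:50, 12:15-12:35, 15:15-16:25.
Ines ∩ Viktor ∩ Pita: 10:50-11:00, 11:40-11:50, 12:15-12:35, 15:30-16:25.
Ines ∩ Viktor ∩ Pita ∩ Yuki: 11:40-11:50, 12:15-12:35, 15:30-16:25.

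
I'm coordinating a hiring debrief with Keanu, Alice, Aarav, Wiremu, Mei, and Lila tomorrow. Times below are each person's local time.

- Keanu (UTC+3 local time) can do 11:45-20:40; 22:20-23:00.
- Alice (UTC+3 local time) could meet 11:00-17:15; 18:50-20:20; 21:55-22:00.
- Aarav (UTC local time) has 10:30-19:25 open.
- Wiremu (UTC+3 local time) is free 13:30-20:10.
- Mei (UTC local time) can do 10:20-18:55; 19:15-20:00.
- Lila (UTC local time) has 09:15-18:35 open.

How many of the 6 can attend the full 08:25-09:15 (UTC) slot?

Keanu in UTC: 08:45-17:40, 19:20-20:00 (subtract 3h to convert from UTC+3).
Alice in UTC: 08:00-14:15, 15:50-17:20, 18:55-19:00 (subtract 3h to convert from UTC+3).
Aarav in UTC: 10:30-19:25.
Wiremu in UTC: 10:30-17:10 (subtract 3h to convert from UTC+3).
Mei in UTC: 10:20-18:55, 19:15-20:00.
Lila in UTC: 09:15-18:35.
Alice can make the full 08:25-09:15 slot — that's 1.

1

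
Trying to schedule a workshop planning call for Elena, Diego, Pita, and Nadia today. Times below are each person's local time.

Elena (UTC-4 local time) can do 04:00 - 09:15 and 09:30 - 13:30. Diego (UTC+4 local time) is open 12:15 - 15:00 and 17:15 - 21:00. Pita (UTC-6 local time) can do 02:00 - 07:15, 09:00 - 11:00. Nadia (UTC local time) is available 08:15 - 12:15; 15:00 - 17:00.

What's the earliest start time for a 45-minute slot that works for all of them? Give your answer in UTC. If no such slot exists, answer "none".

08:15

Elena in UTC: 08:00-13:15, 13:30-17:30 (add 4h to convert from UTC-4).
Diego in UTC: 08:15-11:00, 13:15-17:00 (subtract 4h to convert from UTC+4).
Pita in UTC: 08:00-13:15, 15:00-17:00 (add 6h to convert from UTC-6).
Nadia in UTC: 08:15-12:15, 15:00-17:00.
Elena ∩ Diego: 08:15-11:00, 13:30-17:00.
Elena ∩ Diego ∩ Pita: 08:15-11:00, 15:00-17:00.
Elena ∩ Diego ∩ Pita ∩ Nadia: 08:15-11:00, 15:00-17:00.
Those are the intersection windows.
The first common window of at least 45 minutes is 08:15-11:00, so the earliest start is 08:15.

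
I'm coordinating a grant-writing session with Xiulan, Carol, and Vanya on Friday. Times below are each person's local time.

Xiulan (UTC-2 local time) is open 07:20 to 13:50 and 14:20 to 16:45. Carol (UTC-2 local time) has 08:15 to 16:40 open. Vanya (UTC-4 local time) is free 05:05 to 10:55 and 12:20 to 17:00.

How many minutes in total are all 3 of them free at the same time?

420

Xiulan in UTC: 09:20-15:50, 16:20-18:45 (add 2h to convert from UTC-2).
Carol in UTC: 10:15-18:40 (add 2h to convert from UTC-2).
Vanya in UTC: 09:05-14:55, 16:20-21:00 (add 4h to convert from UTC-4).
Xiulan ∩ Carol: 10:15-15:50, 16:20-18:40.
Xiulan ∩ Carol ∩ Vanya: 10:15-14:55, 16:20-18:40.
So the common availability across everyone is 10:15-14:55, 16:20-18:40.
Summing the common windows: 280 + 140 = 420 minutes.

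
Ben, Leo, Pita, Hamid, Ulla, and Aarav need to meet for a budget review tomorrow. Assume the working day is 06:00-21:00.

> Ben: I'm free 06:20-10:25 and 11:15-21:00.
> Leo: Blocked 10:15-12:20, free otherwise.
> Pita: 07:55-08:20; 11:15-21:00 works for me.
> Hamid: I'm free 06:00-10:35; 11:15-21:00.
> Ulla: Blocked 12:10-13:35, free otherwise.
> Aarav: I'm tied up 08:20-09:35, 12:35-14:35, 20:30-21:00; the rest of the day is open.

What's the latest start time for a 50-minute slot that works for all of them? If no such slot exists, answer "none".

Ben free: 06:20-10:25, 11:15-21:00.
Leo free: 06:00-10:15, 12:20-21:00 (invert busy blocks within the working day).
Pita free: 07:55-08:20, 11:15-21:00.
Hamid free: 06:00-10:35, 11:15-21:00.
Ulla free: 06:00-12:10, 13:35-21:00 (invert busy blocks within the working day).
Aarav free: 06:00-08:20, 09:35-12:35, 14:35-20:30 (invert busy blocks within the working day).
Ben ∩ Leo: 06:20-10:15, 12:20-21:00.
Ben ∩ Leo ∩ Pita: 07:55-08:20, 12:20-21:00.
Ben ∩ Leo ∩ Pita ∩ Hamid: 07:55-08:20, 12:20-21:00.
Ben ∩ Leo ∩ Pita ∩ Hamid ∩ Ulla: 07:55-08:20, 13:35-21:00.
Ben ∩ Leo ∩ Pita ∩ Hamid ∩ Ulla ∩ Aarav: 07:55-08:20, 14:35-20:30.
Those are the intersection windows.
The last common window of at least 50 minutes is 14:35-20:30; a 50-minute meeting can start as late as 19:40 and still end by 20:30.

19:40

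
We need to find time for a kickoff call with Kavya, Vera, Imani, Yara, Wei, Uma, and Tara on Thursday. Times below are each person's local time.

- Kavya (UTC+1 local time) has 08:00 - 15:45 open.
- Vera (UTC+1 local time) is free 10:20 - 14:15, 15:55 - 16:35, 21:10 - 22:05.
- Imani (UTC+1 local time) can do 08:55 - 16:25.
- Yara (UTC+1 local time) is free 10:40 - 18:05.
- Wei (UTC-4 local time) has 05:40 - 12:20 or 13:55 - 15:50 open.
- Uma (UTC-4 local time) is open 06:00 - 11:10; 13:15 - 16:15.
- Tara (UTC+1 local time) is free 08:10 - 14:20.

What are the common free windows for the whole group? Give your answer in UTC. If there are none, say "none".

10:00-13:15

Kavya in UTC: 07:00-14:45 (subtract 1h to convert from UTC+1).
Vera in UTC: 09:20-13:15, 14:55-15:35, 20:10-21:05 (subtract 1h to convert from UTC+1).
Imani in UTC: 07:55-15:25 (subtract 1h to convert from UTC+1).
Yara in UTC: 09:40-17:05 (subtract 1h to convert from UTC+1).
Wei in UTC: 09:40-16:20, 17:55-19:50 (add 4h to convert from UTC-4).
Uma in UTC: 10:00-15:10, 17:15-20:15 (add 4h to convert from UTC-4).
Tara in UTC: 07:10-13:20 (subtract 1h to convert from UTC+1).
Kavya ∩ Vera: 09:20-13:15.
Kavya ∩ Vera ∩ Imani: 09:20-13:15.
Kavya ∩ Vera ∩ Imani ∩ Yara: 09:40-13:15.
Kavya ∩ Vera ∩ Imani ∩ Yara ∩ Wei: 09:40-13:15.
Kavya ∩ Vera ∩ Imani ∩ Yara ∩ Wei ∩ Uma: 10:00-13:15.
Kavya ∩ Vera ∩ Imani ∩ Yara ∩ Wei ∩ Uma ∩ Tara: 10:00-13:15.
So the common availability across everyone is 10:00-13:15.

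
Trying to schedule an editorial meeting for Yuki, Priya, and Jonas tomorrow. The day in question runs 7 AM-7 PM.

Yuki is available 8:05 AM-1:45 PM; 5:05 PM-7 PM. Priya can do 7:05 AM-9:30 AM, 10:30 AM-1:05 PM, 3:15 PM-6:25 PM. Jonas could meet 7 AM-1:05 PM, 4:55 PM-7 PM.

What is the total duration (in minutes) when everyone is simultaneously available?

Yuki ∩ Priya: 08:05-09:30, 10:30-13:05, 17:05-18:25.
Yuki ∩ Priya ∩ Jonas: 08:05-09:30, 10:30-13:05, 17:05-18:25.
Summing the common windows: 85 + 155 + 80 = 320 minutes.

320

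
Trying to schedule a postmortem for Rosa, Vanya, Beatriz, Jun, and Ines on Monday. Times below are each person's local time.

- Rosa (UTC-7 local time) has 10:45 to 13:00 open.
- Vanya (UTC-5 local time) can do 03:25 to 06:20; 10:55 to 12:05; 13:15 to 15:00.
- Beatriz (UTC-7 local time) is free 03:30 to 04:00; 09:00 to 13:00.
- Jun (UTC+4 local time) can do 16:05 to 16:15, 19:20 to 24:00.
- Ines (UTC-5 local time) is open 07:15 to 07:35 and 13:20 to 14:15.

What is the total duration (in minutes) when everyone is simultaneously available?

55

Rosa in UTC: 17:45-20:00 (add 7h to convert from UTC-7).
Vanya in UTC: 08:25-11:20, 15:55-17:05, 18:15-20:00 (add 5h to convert from UTC-5).
Beatriz in UTC: 10:30-11:00, 16:00-20:00 (add 7h to convert from UTC-7).
Jun in UTC: 12:05-12:15, 15:20-20:00 (subtract 4h to convert from UTC+4).
Ines in UTC: 12:15-12:35, 18:20-19:15 (add 5h to convert from UTC-5).
Rosa ∩ Vanya: 18:15-20:00.
Rosa ∩ Vanya ∩ Beatriz: 18:15-20:00.
Rosa ∩ Vanya ∩ Beatriz ∩ Jun: 18:15-20:00.
Rosa ∩ Vanya ∩ Beatriz ∩ Jun ∩ Ines: 18:20-19:15.
So the common availability across everyone is 18:20-19:15.
That's a single block of 55 minutes.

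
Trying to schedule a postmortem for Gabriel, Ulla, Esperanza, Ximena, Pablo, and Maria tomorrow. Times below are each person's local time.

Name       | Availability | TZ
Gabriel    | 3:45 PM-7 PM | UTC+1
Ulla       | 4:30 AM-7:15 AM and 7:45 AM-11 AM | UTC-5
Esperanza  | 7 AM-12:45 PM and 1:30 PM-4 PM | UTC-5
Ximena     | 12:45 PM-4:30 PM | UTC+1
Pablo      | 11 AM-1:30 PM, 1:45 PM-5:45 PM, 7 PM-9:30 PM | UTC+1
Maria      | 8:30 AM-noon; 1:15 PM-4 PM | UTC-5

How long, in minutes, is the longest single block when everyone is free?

45

Gabriel in UTC: 14:45-18:00 (subtract 1h to convert from UTC+1).
Ulla in UTC: 09:30-12:15, 12:45-16:00 (add 5h to convert from UTC-5).
Esperanza in UTC: 12:00-17:45, 18:30-21:00 (add 5h to convert from UTC-5).
Ximena in UTC: 11:45-15:30 (subtract 1h to convert from UTC+1).
Pablo in UTC: 10:00-12:30, 12:45-16:45, 18:00-20:30 (subtract 1h to convert from UTC+1).
Maria in UTC: 13:30-17:00, 18:15-21:00 (add 5h to convert from UTC-5).
Gabriel ∩ Ulla: 14:45-16:00.
Gabriel ∩ Ulla ∩ Esperanza: 14:45-16:00.
Gabriel ∩ Ulla ∩ Esperanza ∩ Ximena: 14:45-15:30.
Gabriel ∩ Ulla ∩ Esperanza ∩ Ximena ∩ Pablo: 14:45-15:30.
Gabriel ∩ Ulla ∩ Esperanza ∩ Ximena ∩ Pablo ∩ Maria: 14:45-15:30.
The longest is 14:45-15:30 at 45 minutes.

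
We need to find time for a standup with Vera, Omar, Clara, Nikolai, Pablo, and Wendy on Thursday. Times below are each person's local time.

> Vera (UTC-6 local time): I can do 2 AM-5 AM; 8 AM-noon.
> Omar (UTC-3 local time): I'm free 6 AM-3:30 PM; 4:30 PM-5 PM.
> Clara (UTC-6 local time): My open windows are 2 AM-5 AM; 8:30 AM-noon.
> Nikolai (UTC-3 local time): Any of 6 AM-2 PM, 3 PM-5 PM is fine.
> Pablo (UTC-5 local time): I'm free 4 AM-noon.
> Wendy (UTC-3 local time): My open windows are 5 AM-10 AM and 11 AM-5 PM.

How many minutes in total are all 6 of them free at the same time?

Vera in UTC: 08:00-11:00, 14:00-18:00 (add 6h to convert from UTC-6).
Omar in UTC: 09:00-18:30, 19:30-20:00 (add 3h to convert from UTC-3).
Clara in UTC: 08:00-11:00, 14:30-18:00 (add 6h to convert from UTC-6).
Nikolai in UTC: 09:00-17:00, 18:00-20:00 (add 3h to convert from UTC-3).
Pablo in UTC: 09:00-17:00 (add 5h to convert from UTC-5).
Wendy in UTC: 08:00-13:00, 14:00-20:00 (add 3h to convert from UTC-3).
Vera ∩ Omar: 09:00-11:00, 14:00-18:00.
Vera ∩ Omar ∩ Clara: 09:00-11:00, 14:30-18:00.
Vera ∩ Omar ∩ Clara ∩ Nikolai: 09:00-11:00, 14:30-17:00.
Vera ∩ Omar ∩ Clara ∩ Nikolai ∩ Pablo: 09:00-11:00, 14:30-17:00.
Vera ∩ Omar ∩ Clara ∩ Nikolai ∩ Pablo ∩ Wendy: 09:00-11:00, 14:30-17:00.
Summing the common windows: 120 + 150 = 270 minutes.

270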